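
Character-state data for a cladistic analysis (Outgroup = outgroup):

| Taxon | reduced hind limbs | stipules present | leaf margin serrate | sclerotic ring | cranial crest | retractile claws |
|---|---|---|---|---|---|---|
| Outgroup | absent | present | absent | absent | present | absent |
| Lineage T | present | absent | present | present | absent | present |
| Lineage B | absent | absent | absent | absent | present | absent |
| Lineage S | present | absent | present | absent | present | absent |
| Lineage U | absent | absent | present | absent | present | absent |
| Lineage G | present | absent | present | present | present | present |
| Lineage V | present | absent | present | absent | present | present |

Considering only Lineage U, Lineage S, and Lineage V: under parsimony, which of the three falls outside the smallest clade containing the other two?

Lineage U

Character polarity is set by the outgroup: the derived state is whichever differs from the outgroup's state, so for stipules present, cranial crest the derived state is 'absent', and for the remaining characters it is 'present'.
reduced hind limbs: derived state 'present' in Lineage G, Lineage S, Lineage T, and Lineage V only — synapomorphy for {Lineage G, Lineage S, Lineage T, Lineage V}.
All ingroup taxa share the derived state 'absent' for stipules present; it defines the ingroup but does not resolve relationships within it.
Only Lineage G, Lineage S, Lineage T, Lineage U, and Lineage V show the derived state 'present' for leaf margin serrate, supporting them as a clade.
Only Lineage G and Lineage T show the derived state 'present' for sclerotic ring, supporting them as a clade.
cranial crest: derived state 'absent' in Lineage T only — an autapomorphy, so it tells us nothing about relationships among taxa.
Only Lineage G, Lineage T, and Lineage V show the derived state 'present' for retractile claws, supporting them as a clade.
Most parsimonious ingroup topology: (((((Lineage T,Lineage G),Lineage V),Lineage S),Lineage U),Lineage B).
Lineage V and Lineage S share a more recent common ancestor with each other than either does with Lineage U, so Lineage U is the least closely related of the three.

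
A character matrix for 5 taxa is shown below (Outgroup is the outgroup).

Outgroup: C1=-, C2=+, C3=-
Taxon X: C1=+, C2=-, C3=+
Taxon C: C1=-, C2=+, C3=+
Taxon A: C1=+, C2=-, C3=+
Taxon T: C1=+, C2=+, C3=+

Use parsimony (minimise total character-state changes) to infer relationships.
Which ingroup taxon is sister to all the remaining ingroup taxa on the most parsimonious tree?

Taxon C

Character polarity is set by the outgroup: the derived state is whichever differs from the outgroup's state, so for C2 the derived state is '-', and for the remaining characters it is '+'.
C1: derived state '+' in Taxon A, Taxon T, and Taxon X only — synapomorphy for {Taxon A, Taxon T, Taxon X}.
Only Taxon A and Taxon X show the derived state '-' for C2, supporting them as a clade.
C3 (derived state '+') is shared by all ingroup taxa — unites the whole ingroup.
Most parsimonious ingroup topology: (((Taxon X,Taxon A),Taxon T),Taxon C).
Taxon C is sister to the clade containing all other ingroup taxa, so it is the earliest-diverging (most basal) ingroup lineage.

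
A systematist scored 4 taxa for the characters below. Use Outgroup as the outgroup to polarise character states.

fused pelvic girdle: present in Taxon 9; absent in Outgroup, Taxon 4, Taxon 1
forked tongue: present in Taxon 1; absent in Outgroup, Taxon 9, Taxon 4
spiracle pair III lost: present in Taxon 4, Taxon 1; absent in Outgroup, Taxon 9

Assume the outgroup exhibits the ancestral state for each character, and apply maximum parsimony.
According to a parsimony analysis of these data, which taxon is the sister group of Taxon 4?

The outgroup has state 'absent' for every character, so 'present' is the derived state throughout.
fused pelvic girdle (derived state 'present') is unique to Taxon 9 (autapomorphy; uninformative for grouping).
forked tongue: derived state 'present' in Taxon 1 only — an autapomorphy, so it tells us nothing about relationships among taxa.
Only Taxon 1 and Taxon 4 show the derived state 'present' for spiracle pair III lost, supporting them as a clade.
Most parsimonious ingroup topology: (Taxon 9,(Taxon 4,Taxon 1)).
Taxon 4 and Taxon 1 form a cherry on this tree, so they are sister taxa.

Taxon 1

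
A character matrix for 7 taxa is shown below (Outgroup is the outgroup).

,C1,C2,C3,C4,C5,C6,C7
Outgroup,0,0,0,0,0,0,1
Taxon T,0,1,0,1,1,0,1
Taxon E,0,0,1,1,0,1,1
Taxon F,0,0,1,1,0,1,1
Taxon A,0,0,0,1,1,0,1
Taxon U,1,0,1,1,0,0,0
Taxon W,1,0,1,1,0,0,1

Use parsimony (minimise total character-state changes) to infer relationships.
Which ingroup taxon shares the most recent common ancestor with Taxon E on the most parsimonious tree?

Character polarity is set by the outgroup: the derived state is whichever differs from the outgroup's state, so for C7 the derived state is '0', and for the remaining characters it is '1'.
Only Taxon U and Taxon W show the derived state '1' for C1, supporting them as a clade.
C2: derived state '1' in Taxon T only — an autapomorphy, so it tells us nothing about relationships among taxa.
C3: derived state '1' in Taxon E, Taxon F, Taxon U, and Taxon W only — synapomorphy for {Taxon E, Taxon F, Taxon U, Taxon W}.
C4 (derived state '1') is shared by all ingroup taxa — unites the whole ingroup.
C5: derived state '1' in Taxon A and Taxon T only — synapomorphy for {Taxon A, Taxon T}.
C6: derived state '1' in Taxon E and Taxon F only — synapomorphy for {Taxon E, Taxon F}.
C7: derived state '0' in Taxon U only — an autapomorphy, so it tells us nothing about relationships among taxa.
Most parsimonious ingroup topology: ((Taxon T,Taxon A),((Taxon E,Taxon F),(Taxon U,Taxon W))).
Taxon E and Taxon F form a cherry on this tree, so they are sister taxa.

Taxon F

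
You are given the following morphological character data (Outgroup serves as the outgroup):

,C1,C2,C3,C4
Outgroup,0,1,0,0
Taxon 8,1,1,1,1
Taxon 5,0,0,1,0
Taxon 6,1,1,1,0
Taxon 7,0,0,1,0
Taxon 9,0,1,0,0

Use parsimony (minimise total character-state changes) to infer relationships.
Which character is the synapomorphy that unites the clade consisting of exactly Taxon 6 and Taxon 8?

C1

Character polarity is set by the outgroup: the derived state is whichever differs from the outgroup's state, so for C2 the derived state is '0', and for the remaining characters it is '1'.
C1: derived state '1' in Taxon 6 and Taxon 8 only — synapomorphy for {Taxon 6, Taxon 8}.
C2 (derived state '0') is shared by Taxon 5 and Taxon 7 — a synapomorphy uniting that clade.
Only Taxon 5, Taxon 6, Taxon 7, and Taxon 8 show the derived state '1' for C3, supporting them as a clade.
C4: derived state '1' in Taxon 8 only — an autapomorphy, so it tells us nothing about relationships among taxa.
Most parsimonious ingroup topology: (((Taxon 8,Taxon 6),(Taxon 5,Taxon 7)),Taxon 9).
The clade {Taxon 6, Taxon 8} is supported by C1: its derived state '1' occurs in exactly those taxa and in no other taxon (including the outgroup).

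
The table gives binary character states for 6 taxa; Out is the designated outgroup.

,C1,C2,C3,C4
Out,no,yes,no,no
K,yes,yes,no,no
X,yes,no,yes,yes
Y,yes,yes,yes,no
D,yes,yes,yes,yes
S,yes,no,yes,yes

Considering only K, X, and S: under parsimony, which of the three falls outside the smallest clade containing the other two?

Character polarity is set by the outgroup: the derived state is whichever differs from the outgroup's state, so for C2 the derived state is 'no', and for the remaining characters it is 'yes'.
All ingroup taxa share the derived state 'yes' for C1; it defines the ingroup but does not resolve relationships within it.
Only S and X show the derived state 'no' for C2, supporting them as a clade.
C3 (derived state 'yes') is shared by D, S, X, and Y — a synapomorphy uniting that clade.
C4 (derived state 'yes') is shared by D, S, and X — a synapomorphy uniting that clade.
Most parsimonious ingroup topology: (K,(((X,S),D),Y)).
X and S share a more recent common ancestor with each other than either does with K, so K is the least closely related of the three.

K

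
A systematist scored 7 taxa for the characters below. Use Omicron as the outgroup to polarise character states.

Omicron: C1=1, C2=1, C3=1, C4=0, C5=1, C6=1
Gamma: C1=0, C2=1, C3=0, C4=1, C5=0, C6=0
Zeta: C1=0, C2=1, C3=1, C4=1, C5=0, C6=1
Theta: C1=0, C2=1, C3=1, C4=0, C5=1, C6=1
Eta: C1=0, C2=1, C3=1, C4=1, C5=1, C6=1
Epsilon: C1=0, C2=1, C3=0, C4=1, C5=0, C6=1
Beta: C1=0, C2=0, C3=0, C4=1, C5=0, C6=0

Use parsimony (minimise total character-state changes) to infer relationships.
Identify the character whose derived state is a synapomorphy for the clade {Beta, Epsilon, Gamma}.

Character polarity is set by the outgroup: the derived state is whichever differs from the outgroup's state, so for C1, C2, C3, C5, C6 the derived state is '0', and for the remaining characters it is '1'.
C1 (derived state '0') is shared by all ingroup taxa — unites the whole ingroup.
C2 (derived state '0') is unique to Beta (autapomorphy; uninformative for grouping).
C3: derived state '0' in Beta, Epsilon, and Gamma only — synapomorphy for {Beta, Epsilon, Gamma}.
Only Beta, Epsilon, Eta, Gamma, and Zeta show the derived state '1' for C4, supporting them as a clade.
C5: derived state '0' in Beta, Epsilon, Gamma, and Zeta only — synapomorphy for {Beta, Epsilon, Gamma, Zeta}.
C6: derived state '0' in Beta and Gamma only — synapomorphy for {Beta, Gamma}.
Most parsimonious ingroup topology: (((((Gamma,Beta),Epsilon),Zeta),Eta),Theta).
The clade {Beta, Epsilon, Gamma} is supported by C3: its derived state '0' occurs in exactly those taxa and in no other taxon (including the outgroup).

C3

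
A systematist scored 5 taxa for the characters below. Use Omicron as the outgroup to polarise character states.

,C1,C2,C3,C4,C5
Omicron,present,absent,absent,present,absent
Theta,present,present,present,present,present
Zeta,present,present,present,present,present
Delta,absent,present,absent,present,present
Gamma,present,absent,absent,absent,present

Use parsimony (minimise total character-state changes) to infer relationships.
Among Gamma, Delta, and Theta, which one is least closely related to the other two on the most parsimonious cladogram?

Gamma

Character polarity is set by the outgroup: the derived state is whichever differs from the outgroup's state, so for C1, C4 the derived state is 'absent', and for the remaining characters it is 'present'.
C1: derived state 'absent' in Delta only — an autapomorphy, so it tells us nothing about relationships among taxa.
C2 (derived state 'present') is shared by Delta, Theta, and Zeta — a synapomorphy uniting that clade.
Only Theta and Zeta show the derived state 'present' for C3, supporting them as a clade.
C4 (derived state 'absent') is unique to Gamma (autapomorphy; uninformative for grouping).
C5 (derived state 'present') is shared by all ingroup taxa — unites the whole ingroup.
Most parsimonious ingroup topology: (((Theta,Zeta),Delta),Gamma).
Delta and Theta share a more recent common ancestor with each other than either does with Gamma, so Gamma is the least closely related of the three.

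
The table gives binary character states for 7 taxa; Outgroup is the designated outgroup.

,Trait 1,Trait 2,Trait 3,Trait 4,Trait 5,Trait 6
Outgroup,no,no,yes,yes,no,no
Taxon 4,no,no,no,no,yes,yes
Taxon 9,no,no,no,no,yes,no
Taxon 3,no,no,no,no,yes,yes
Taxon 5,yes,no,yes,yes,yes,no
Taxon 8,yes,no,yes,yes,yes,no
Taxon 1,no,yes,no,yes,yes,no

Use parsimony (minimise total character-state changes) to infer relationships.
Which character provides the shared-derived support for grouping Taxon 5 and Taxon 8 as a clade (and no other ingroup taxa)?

Character polarity is set by the outgroup: the derived state is whichever differs from the outgroup's state, so for Trait 3, Trait 4 the derived state is 'no', and for the remaining characters it is 'yes'.
Trait 1: derived state 'yes' in Taxon 5 and Taxon 8 only — synapomorphy for {Taxon 5, Taxon 8}.
Trait 2 (derived state 'yes') is unique to Taxon 1 (autapomorphy; uninformative for grouping).
Trait 3 (derived state 'no') is shared by Taxon 1, Taxon 3, Taxon 4, and Taxon 9 — a synapomorphy uniting that clade.
Trait 4 (derived state 'no') is shared by Taxon 3, Taxon 4, and Taxon 9 — a synapomorphy uniting that clade.
All ingroup taxa share the derived state 'yes' for Trait 5; it defines the ingroup but does not resolve relationships within it.
Trait 6 (derived state 'yes') is shared by Taxon 3 and Taxon 4 — a synapomorphy uniting that clade.
Most parsimonious ingroup topology: ((((Taxon 4,Taxon 3),Taxon 9),Taxon 1),(Taxon 5,Taxon 8)).
The clade {Taxon 5, Taxon 8} is supported by Trait 1: its derived state 'yes' occurs in exactly those taxa and in no other taxon (including the outgroup).

Trait 1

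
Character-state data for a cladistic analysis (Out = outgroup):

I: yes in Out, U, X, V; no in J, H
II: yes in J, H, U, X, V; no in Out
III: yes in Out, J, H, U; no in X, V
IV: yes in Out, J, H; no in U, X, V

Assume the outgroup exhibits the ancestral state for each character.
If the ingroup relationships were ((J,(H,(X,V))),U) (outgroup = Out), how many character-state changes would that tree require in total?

Map each character onto ((J,(H,(X,V))),U) (rooted by Out) and count the minimum state changes it requires (Fitch parsimony):
I: 2; II: 1; III: 1; IV: 2.
Total tree length = 6.

6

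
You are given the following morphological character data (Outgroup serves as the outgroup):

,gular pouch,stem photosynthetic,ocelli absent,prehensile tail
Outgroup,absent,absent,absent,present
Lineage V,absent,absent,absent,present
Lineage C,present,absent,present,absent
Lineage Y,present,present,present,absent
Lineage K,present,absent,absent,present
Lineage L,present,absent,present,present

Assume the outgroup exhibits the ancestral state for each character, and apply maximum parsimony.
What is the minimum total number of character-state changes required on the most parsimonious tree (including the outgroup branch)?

4

Character polarity is set by the outgroup: the derived state is whichever differs from the outgroup's state, so for prehensile tail the derived state is 'absent', and for the remaining characters it is 'present'.
gular pouch (derived state 'present') is shared by Lineage C, Lineage K, Lineage L, and Lineage Y — a synapomorphy uniting that clade.
stem photosynthetic (derived state 'present') is unique to Lineage Y (autapomorphy; uninformative for grouping).
ocelli absent (derived state 'present') is shared by Lineage C, Lineage L, and Lineage Y — a synapomorphy uniting that clade.
Only Lineage C and Lineage Y show the derived state 'absent' for prehensile tail, supporting them as a clade.
Most parsimonious ingroup topology: (Lineage V,(((Lineage C,Lineage Y),Lineage L),Lineage K)).
Changes per character on this tree: gular pouch: 1; stem photosynthetic: 1; ocelli absent: 1; prehensile tail: 1.
Total = 4.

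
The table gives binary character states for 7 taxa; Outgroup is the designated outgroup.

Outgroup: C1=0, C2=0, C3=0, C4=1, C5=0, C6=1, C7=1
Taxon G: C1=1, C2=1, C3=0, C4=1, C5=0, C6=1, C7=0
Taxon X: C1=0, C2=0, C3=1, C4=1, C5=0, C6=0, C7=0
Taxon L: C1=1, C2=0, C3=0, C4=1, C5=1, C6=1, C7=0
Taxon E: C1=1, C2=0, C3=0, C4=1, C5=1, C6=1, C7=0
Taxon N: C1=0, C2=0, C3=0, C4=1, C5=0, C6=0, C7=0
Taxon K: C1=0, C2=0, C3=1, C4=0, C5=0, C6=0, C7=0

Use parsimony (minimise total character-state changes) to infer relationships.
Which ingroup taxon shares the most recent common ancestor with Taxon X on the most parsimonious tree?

Taxon K

Character polarity is set by the outgroup: the derived state is whichever differs from the outgroup's state, so for C4, C6, C7 the derived state is '0', and for the remaining characters it is '1'.
C1 (derived state '1') is shared by Taxon E, Taxon G, and Taxon L — a synapomorphy uniting that clade.
C2: derived state '1' in Taxon G only — an autapomorphy, so it tells us nothing about relationships among taxa.
Only Taxon K and Taxon X show the derived state '1' for C3, supporting them as a clade.
C4 (derived state '0') is unique to Taxon K (autapomorphy; uninformative for grouping).
C5 (derived state '1') is shared by Taxon E and Taxon L — a synapomorphy uniting that clade.
Only Taxon K, Taxon N, and Taxon X show the derived state '0' for C6, supporting them as a clade.
All ingroup taxa share the derived state '0' for C7; it defines the ingroup but does not resolve relationships within it.
Most parsimonious ingroup topology: ((Taxon G,(Taxon L,Taxon E)),((Taxon X,Taxon K),Taxon N)).
Taxon X and Taxon K form a cherry on this tree, so they are sister taxa.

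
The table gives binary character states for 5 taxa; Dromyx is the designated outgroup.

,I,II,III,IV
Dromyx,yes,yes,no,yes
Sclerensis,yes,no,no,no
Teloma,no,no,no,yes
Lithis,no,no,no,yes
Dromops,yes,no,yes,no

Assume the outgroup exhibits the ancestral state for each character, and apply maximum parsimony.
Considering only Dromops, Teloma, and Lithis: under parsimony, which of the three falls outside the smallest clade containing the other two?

Character polarity is set by the outgroup: the derived state is whichever differs from the outgroup's state, so for I, II, IV the derived state is 'no', and for the remaining characters it is 'yes'.
Only Lithis and Teloma show the derived state 'no' for I, supporting them as a clade.
All ingroup taxa share the derived state 'no' for II; it defines the ingroup but does not resolve relationships within it.
III: derived state 'yes' in Dromops only — an autapomorphy, so it tells us nothing about relationships among taxa.
IV (derived state 'no') is shared by Dromops and Sclerensis — a synapomorphy uniting that clade.
Most parsimonious ingroup topology: ((Sclerensis,Dromops),(Teloma,Lithis)).
Teloma and Lithis share a more recent common ancestor with each other than either does with Dromops, so Dromops is the least closely related of the three.

Dromops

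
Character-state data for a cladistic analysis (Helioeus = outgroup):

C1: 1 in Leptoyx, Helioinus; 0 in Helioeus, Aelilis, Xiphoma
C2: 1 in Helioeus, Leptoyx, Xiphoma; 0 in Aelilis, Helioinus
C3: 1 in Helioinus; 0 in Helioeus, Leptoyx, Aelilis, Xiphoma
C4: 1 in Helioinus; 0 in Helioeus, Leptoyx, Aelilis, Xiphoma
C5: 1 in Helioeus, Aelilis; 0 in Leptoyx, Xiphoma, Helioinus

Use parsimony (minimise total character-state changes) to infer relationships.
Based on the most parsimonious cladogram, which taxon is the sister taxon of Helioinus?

Character polarity is set by the outgroup: the derived state is whichever differs from the outgroup's state, so for C2, C5 the derived state is '0', and for the remaining characters it is '1'.
C1 (derived state '1') is shared by Helioinus and Leptoyx — a synapomorphy uniting that clade.
C2 groups Aelilis and Helioinus, which is incompatible with the clades supported by the remaining characters; treating it as convergent (homoplasy) costs fewer steps than any alternative tree.
C3 (derived state '1') is unique to Helioinus (autapomorphy; uninformative for grouping).
C4: derived state '1' in Helioinus only — an autapomorphy, so it tells us nothing about relationships among taxa.
C5: derived state '0' in Helioinus, Leptoyx, and Xiphoma only — synapomorphy for {Helioinus, Leptoyx, Xiphoma}.
Most parsimonious ingroup topology: (((Leptoyx,Helioinus),Xiphoma),Aelilis).
Helioinus and Leptoyx form a cherry on this tree, so they are sister taxa.

Leptoyx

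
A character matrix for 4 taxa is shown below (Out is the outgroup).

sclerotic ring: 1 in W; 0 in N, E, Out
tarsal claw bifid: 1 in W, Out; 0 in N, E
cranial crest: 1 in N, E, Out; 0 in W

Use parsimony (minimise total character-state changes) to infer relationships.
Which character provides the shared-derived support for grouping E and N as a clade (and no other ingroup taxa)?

tarsal claw bifid

Character polarity is set by the outgroup: the derived state is whichever differs from the outgroup's state, so for tarsal claw bifid, cranial crest the derived state is '0', and for the remaining characters it is '1'.
sclerotic ring: derived state '1' in W only — an autapomorphy, so it tells us nothing about relationships among taxa.
Only E and N show the derived state '0' for tarsal claw bifid, supporting them as a clade.
cranial crest: derived state '0' in W only — an autapomorphy, so it tells us nothing about relationships among taxa.
Most parsimonious ingroup topology: ((N,E),W).
The clade {E, N} is supported by tarsal claw bifid: its derived state '0' occurs in exactly those taxa and in no other taxon (including the outgroup).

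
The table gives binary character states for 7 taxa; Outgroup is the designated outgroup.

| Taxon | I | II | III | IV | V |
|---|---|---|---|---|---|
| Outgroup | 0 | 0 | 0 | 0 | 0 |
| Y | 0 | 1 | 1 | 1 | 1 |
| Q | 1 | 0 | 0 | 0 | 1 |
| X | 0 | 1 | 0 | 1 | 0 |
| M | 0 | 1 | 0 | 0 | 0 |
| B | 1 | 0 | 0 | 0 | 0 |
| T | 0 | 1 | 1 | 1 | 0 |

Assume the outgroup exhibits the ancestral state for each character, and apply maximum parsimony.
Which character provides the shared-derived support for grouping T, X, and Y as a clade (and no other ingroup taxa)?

IV

The outgroup has state '0' for every character, so '1' is the derived state throughout.
Only B and Q show the derived state '1' for I, supporting them as a clade.
II: derived state '1' in M, T, X, and Y only — synapomorphy for {M, T, X, Y}.
Only T and Y show the derived state '1' for III, supporting them as a clade.
IV: derived state '1' in T, X, and Y only — synapomorphy for {T, X, Y}.
V groups Q and Y, which is incompatible with the clades supported by the remaining characters; treating it as convergent (homoplasy) costs fewer steps than any alternative tree.
Most parsimonious ingroup topology: ((((Y,T),X),M),(Q,B)).
The clade {T, X, Y} is supported by IV: its derived state '1' occurs in exactly those taxa and in no other taxon (including the outgroup).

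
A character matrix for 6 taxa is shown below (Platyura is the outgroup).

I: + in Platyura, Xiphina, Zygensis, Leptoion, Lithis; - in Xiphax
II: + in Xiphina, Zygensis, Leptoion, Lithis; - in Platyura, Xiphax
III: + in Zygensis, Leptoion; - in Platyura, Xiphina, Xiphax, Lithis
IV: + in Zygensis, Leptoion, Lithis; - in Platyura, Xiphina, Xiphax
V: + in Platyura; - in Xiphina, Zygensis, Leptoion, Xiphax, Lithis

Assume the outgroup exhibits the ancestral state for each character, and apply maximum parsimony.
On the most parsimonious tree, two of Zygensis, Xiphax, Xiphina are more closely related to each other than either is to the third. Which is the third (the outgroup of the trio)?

Xiphax

Character polarity is set by the outgroup: the derived state is whichever differs from the outgroup's state, so for I, V the derived state is '-', and for the remaining characters it is '+'.
I (derived state '-') is unique to Xiphax (autapomorphy; uninformative for grouping).
Only Leptoion, Lithis, Xiphina, and Zygensis show the derived state '+' for II, supporting them as a clade.
Only Leptoion and Zygensis show the derived state '+' for III, supporting them as a clade.
IV (derived state '+') is shared by Leptoion, Lithis, and Zygensis — a synapomorphy uniting that clade.
V (derived state '-') is shared by all ingroup taxa — unites the whole ingroup.
Most parsimonious ingroup topology: ((Xiphina,((Zygensis,Leptoion),Lithis)),Xiphax).
Xiphina and Zygensis share a more recent common ancestor with each other than either does with Xiphax, so Xiphax is the least closely related of the three.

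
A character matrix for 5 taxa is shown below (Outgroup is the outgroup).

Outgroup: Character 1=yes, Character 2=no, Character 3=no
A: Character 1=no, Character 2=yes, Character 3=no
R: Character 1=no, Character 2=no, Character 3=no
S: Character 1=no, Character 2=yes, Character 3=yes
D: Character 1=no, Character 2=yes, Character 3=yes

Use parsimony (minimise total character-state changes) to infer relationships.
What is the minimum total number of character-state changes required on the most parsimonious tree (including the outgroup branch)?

3

Character polarity is set by the outgroup: the derived state is whichever differs from the outgroup's state, so for Character 1 the derived state is 'no', and for the remaining characters it is 'yes'.
All ingroup taxa share the derived state 'no' for Character 1; it defines the ingroup but does not resolve relationships within it.
Character 2 (derived state 'yes') is shared by A, D, and S — a synapomorphy uniting that clade.
Only D and S show the derived state 'yes' for Character 3, supporting them as a clade.
Most parsimonious ingroup topology: ((A,(S,D)),R).
Changes per character on this tree: Character 1: 1; Character 2: 1; Character 3: 1.
Total = 3.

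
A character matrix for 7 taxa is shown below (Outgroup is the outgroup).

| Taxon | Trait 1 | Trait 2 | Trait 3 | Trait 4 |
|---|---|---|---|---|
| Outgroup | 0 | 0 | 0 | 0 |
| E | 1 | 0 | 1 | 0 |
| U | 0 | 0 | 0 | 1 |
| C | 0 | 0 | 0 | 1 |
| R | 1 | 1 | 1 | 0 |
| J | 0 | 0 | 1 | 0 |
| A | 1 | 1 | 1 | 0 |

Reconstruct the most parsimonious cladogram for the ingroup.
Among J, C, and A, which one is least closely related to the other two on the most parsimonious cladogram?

C

The outgroup has state '0' for every character, so '1' is the derived state throughout.
Trait 1: derived state '1' in A, E, and R only — synapomorphy for {A, E, R}.
Trait 2 (derived state '1') is shared by A and R — a synapomorphy uniting that clade.
Only A, E, J, and R show the derived state '1' for Trait 3, supporting them as a clade.
Trait 4: derived state '1' in C and U only — synapomorphy for {C, U}.
Most parsimonious ingroup topology: (((E,(R,A)),J),(U,C)).
A and J share a more recent common ancestor with each other than either does with C, so C is the least closely related of the three.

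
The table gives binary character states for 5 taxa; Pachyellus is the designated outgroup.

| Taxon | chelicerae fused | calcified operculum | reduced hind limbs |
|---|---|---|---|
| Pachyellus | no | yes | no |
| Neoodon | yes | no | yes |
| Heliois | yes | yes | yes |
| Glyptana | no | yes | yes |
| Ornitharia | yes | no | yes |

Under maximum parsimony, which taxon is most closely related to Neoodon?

Ornitharia

Character polarity is set by the outgroup: the derived state is whichever differs from the outgroup's state, so for calcified operculum the derived state is 'no', and for the remaining characters it is 'yes'.
chelicerae fused (derived state 'yes') is shared by Heliois, Neoodon, and Ornitharia — a synapomorphy uniting that clade.
Only Neoodon and Ornitharia show the derived state 'no' for calcified operculum, supporting them as a clade.
All ingroup taxa share the derived state 'yes' for reduced hind limbs; it defines the ingroup but does not resolve relationships within it.
Most parsimonious ingroup topology: (((Neoodon,Ornitharia),Heliois),Glyptana).
Neoodon and Ornitharia form a cherry on this tree, so they are sister taxa.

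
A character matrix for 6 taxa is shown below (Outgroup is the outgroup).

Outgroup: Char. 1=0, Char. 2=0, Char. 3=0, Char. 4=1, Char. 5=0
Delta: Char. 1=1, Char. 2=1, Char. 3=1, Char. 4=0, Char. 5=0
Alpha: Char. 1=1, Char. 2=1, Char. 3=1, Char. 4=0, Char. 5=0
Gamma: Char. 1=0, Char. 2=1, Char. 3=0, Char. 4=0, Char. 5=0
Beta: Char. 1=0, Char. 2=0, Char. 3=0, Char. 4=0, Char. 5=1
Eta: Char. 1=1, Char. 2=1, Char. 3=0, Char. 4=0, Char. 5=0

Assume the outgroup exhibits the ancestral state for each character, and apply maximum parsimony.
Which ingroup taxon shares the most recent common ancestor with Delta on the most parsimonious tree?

Alpha

Character polarity is set by the outgroup: the derived state is whichever differs from the outgroup's state, so for Char. 4 the derived state is '0', and for the remaining characters it is '1'.
Only Alpha, Delta, and Eta show the derived state '1' for Char. 1, supporting them as a clade.
Only Alpha, Delta, Eta, and Gamma show the derived state '1' for Char. 2, supporting them as a clade.
Only Alpha and Delta show the derived state '1' for Char. 3, supporting them as a clade.
All ingroup taxa share the derived state '0' for Char. 4; it defines the ingroup but does not resolve relationships within it.
Char. 5 (derived state '1') is unique to Beta (autapomorphy; uninformative for grouping).
Most parsimonious ingroup topology: ((((Delta,Alpha),Eta),Gamma),Beta).
Delta and Alpha form a cherry on this tree, so they are sister taxa.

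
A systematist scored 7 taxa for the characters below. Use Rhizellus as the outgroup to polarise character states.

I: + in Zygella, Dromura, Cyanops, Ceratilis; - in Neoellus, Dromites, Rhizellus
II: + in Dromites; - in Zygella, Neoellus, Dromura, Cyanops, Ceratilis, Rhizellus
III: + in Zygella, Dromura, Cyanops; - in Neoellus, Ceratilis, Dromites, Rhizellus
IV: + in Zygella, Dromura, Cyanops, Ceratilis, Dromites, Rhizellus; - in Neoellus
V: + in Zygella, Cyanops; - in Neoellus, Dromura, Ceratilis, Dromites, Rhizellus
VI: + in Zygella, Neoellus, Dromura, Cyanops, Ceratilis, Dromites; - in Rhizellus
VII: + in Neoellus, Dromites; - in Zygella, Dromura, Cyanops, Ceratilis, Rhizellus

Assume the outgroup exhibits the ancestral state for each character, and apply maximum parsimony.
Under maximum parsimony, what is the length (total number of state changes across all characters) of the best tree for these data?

Character polarity is set by the outgroup: the derived state is whichever differs from the outgroup's state, so for IV the derived state is '-', and for the remaining characters it is '+'.
Only Ceratilis, Cyanops, Dromura, and Zygella show the derived state '+' for I, supporting them as a clade.
II: derived state '+' in Dromites only — an autapomorphy, so it tells us nothing about relationships among taxa.
Only Cyanops, Dromura, and Zygella show the derived state '+' for III, supporting them as a clade.
IV (derived state '-') is unique to Neoellus (autapomorphy; uninformative for grouping).
Only Cyanops and Zygella show the derived state '+' for V, supporting them as a clade.
VI (derived state '+') is shared by all ingroup taxa — unites the whole ingroup.
VII (derived state '+') is shared by Dromites and Neoellus — a synapomorphy uniting that clade.
Most parsimonious ingroup topology: ((Ceratilis,(Dromura,(Cyanops,Zygella))),(Dromites,Neoellus)).
Changes per character on this tree: I: 1; II: 1; III: 1; IV: 1; V: 1; VI: 1; VII: 1.
Total = 7.

7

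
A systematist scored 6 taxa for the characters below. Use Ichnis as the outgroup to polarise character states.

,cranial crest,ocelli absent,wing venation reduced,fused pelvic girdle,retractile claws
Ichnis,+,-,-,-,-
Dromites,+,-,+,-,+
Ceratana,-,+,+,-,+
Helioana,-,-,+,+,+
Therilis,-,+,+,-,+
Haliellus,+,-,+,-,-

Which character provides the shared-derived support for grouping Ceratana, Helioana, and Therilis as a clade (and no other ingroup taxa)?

cranial crest

Character polarity is set by the outgroup: the derived state is whichever differs from the outgroup's state, so for cranial crest the derived state is '-', and for the remaining characters it is '+'.
cranial crest (derived state '-') is shared by Ceratana, Helioana, and Therilis — a synapomorphy uniting that clade.
ocelli absent (derived state '+') is shared by Ceratana and Therilis — a synapomorphy uniting that clade.
wing venation reduced (derived state '+') is shared by all ingroup taxa — unites the whole ingroup.
fused pelvic girdle: derived state '+' in Helioana only — an autapomorphy, so it tells us nothing about relationships among taxa.
Only Ceratana, Dromites, Helioana, and Therilis show the derived state '+' for retractile claws, supporting them as a clade.
Most parsimonious ingroup topology: ((Dromites,((Ceratana,Therilis),Helioana)),Haliellus).
The clade {Ceratana, Helioana, Therilis} is supported by cranial crest: its derived state '-' occurs in exactly those taxa and in no other taxon (including the outgroup).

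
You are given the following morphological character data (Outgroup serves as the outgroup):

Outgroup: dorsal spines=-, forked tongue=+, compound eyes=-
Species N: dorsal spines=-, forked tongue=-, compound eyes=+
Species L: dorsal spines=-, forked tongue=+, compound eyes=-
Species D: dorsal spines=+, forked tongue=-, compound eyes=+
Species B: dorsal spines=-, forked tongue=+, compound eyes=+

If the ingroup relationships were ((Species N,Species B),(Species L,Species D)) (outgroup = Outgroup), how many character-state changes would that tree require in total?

5

Map each character onto ((Species N,Species B),(Species L,Species D)) (rooted by Outgroup) and count the minimum state changes it requires (Fitch parsimony):
dorsal spines: 1; forked tongue: 2; compound eyes: 2.
Total tree length = 5.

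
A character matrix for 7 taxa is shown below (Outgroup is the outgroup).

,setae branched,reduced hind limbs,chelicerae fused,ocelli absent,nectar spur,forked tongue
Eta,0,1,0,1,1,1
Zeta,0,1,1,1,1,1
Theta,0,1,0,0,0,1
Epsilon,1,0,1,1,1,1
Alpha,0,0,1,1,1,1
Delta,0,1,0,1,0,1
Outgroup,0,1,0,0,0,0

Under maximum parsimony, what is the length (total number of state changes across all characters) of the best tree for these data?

Character polarity is set by the outgroup: the derived state is whichever differs from the outgroup's state, so for reduced hind limbs the derived state is '0', and for the remaining characters it is '1'.
setae branched (derived state '1') is unique to Epsilon (autapomorphy; uninformative for grouping).
reduced hind limbs: derived state '0' in Alpha and Epsilon only — synapomorphy for {Alpha, Epsilon}.
chelicerae fused: derived state '1' in Alpha, Epsilon, and Zeta only — synapomorphy for {Alpha, Epsilon, Zeta}.
Only Alpha, Delta, Epsilon, Eta, and Zeta show the derived state '1' for ocelli absent, supporting them as a clade.
nectar spur (derived state '1') is shared by Alpha, Epsilon, Eta, and Zeta — a synapomorphy uniting that clade.
All ingroup taxa share the derived state '1' for forked tongue; it defines the ingroup but does not resolve relationships within it.
Most parsimonious ingroup topology: ((((Zeta,(Epsilon,Alpha)),Eta),Delta),Theta).
Changes per character on this tree: setae branched: 1; reduced hind limbs: 1; chelicerae fused: 1; ocelli absent: 1; nectar spur: 1; forked tongue: 1.
Total = 6.

6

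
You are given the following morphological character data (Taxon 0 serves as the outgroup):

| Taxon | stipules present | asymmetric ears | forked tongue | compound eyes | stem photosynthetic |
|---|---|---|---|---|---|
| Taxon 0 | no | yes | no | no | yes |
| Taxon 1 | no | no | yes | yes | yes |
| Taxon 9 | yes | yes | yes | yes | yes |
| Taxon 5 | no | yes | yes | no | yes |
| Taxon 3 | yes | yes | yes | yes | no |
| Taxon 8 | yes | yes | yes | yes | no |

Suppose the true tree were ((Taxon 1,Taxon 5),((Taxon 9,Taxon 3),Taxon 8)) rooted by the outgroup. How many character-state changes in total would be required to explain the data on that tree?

7

Map each character onto ((Taxon 1,Taxon 5),((Taxon 9,Taxon 3),Taxon 8)) (rooted by Taxon 0) and count the minimum state changes it requires (Fitch parsimony):
stipules present: 1; asymmetric ears: 1; forked tongue: 1; compound eyes: 2; stem photosynthetic: 2.
Total tree length = 7.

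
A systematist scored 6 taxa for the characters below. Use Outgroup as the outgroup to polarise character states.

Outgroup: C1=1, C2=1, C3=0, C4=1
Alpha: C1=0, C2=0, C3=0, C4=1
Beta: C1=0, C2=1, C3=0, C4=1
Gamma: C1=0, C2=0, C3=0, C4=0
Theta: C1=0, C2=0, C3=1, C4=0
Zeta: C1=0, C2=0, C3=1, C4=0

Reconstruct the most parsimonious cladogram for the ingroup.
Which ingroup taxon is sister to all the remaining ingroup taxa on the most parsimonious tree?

Character polarity is set by the outgroup: the derived state is whichever differs from the outgroup's state, so for C1, C2, C4 the derived state is '0', and for the remaining characters it is '1'.
All ingroup taxa share the derived state '0' for C1; it defines the ingroup but does not resolve relationships within it.
C2 (derived state '0') is shared by Alpha, Gamma, Theta, and Zeta — a synapomorphy uniting that clade.
Only Theta and Zeta show the derived state '1' for C3, supporting them as a clade.
C4: derived state '0' in Gamma, Theta, and Zeta only — synapomorphy for {Gamma, Theta, Zeta}.
Most parsimonious ingroup topology: ((Alpha,(Gamma,(Theta,Zeta))),Beta).
Beta is sister to the clade containing all other ingroup taxa, so it is the earliest-diverging (most basal) ingroup lineage.

Beta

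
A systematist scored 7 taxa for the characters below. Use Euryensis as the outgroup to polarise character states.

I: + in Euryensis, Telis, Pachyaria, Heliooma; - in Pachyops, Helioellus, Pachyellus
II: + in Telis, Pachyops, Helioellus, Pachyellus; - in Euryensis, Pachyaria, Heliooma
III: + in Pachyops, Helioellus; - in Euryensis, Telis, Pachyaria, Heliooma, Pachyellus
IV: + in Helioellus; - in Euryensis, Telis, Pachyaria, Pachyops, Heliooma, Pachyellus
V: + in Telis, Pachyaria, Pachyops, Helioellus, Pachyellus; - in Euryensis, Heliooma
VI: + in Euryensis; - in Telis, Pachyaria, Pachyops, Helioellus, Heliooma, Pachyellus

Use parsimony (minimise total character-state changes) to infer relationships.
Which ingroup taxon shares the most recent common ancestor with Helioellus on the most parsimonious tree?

Pachyops

Character polarity is set by the outgroup: the derived state is whichever differs from the outgroup's state, so for I, VI the derived state is '-', and for the remaining characters it is '+'.
I: derived state '-' in Helioellus, Pachyellus, and Pachyops only — synapomorphy for {Helioellus, Pachyellus, Pachyops}.
Only Helioellus, Pachyellus, Pachyops, and Telis show the derived state '+' for II, supporting them as a clade.
Only Helioellus and Pachyops show the derived state '+' for III, supporting them as a clade.
IV: derived state '+' in Helioellus only — an autapomorphy, so it tells us nothing about relationships among taxa.
V: derived state '+' in Helioellus, Pachyaria, Pachyellus, Pachyops, and Telis only — synapomorphy for {Helioellus, Pachyaria, Pachyellus, Pachyops, Telis}.
All ingroup taxa share the derived state '-' for VI; it defines the ingroup but does not resolve relationships within it.
Most parsimonious ingroup topology: (((Telis,((Pachyops,Helioellus),Pachyellus)),Pachyaria),Heliooma).
Helioellus and Pachyops form a cherry on this tree, so they are sister taxa.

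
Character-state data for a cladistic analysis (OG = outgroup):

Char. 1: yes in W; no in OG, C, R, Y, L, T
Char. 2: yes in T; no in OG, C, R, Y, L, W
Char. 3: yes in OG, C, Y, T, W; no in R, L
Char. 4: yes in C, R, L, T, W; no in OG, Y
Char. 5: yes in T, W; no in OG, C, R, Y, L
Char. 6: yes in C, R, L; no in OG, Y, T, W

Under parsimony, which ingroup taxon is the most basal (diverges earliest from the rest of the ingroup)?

Character polarity is set by the outgroup: the derived state is whichever differs from the outgroup's state, so for Char. 3 the derived state is 'no', and for the remaining characters it is 'yes'.
Char. 1: derived state 'yes' in W only — an autapomorphy, so it tells us nothing about relationships among taxa.
Char. 2 (derived state 'yes') is unique to T (autapomorphy; uninformative for grouping).
Char. 3 (derived state 'no') is shared by L and R — a synapomorphy uniting that clade.
Char. 4 (derived state 'yes') is shared by C, L, R, T, and W — a synapomorphy uniting that clade.
Char. 5 (derived state 'yes') is shared by T and W — a synapomorphy uniting that clade.
Char. 6: derived state 'yes' in C, L, and R only — synapomorphy for {C, L, R}.
Most parsimonious ingroup topology: (((C,(R,L)),(T,W)),Y).
Y is sister to the clade containing all other ingroup taxa, so it is the earliest-diverging (most basal) ingroup lineage.

Y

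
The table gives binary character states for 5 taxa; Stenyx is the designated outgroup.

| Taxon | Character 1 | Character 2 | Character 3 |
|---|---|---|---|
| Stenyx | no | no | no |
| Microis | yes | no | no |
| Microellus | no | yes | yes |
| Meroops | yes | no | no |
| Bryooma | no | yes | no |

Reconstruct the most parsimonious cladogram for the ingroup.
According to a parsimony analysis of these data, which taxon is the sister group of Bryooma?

Microellus

The outgroup has state 'no' for every character, so 'yes' is the derived state throughout.
Only Meroops and Microis show the derived state 'yes' for Character 1, supporting them as a clade.
Character 2: derived state 'yes' in Bryooma and Microellus only — synapomorphy for {Bryooma, Microellus}.
Character 3: derived state 'yes' in Microellus only — an autapomorphy, so it tells us nothing about relationships among taxa.
Most parsimonious ingroup topology: ((Microis,Meroops),(Microellus,Bryooma)).
Bryooma and Microellus form a cherry on this tree, so they are sister taxa.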